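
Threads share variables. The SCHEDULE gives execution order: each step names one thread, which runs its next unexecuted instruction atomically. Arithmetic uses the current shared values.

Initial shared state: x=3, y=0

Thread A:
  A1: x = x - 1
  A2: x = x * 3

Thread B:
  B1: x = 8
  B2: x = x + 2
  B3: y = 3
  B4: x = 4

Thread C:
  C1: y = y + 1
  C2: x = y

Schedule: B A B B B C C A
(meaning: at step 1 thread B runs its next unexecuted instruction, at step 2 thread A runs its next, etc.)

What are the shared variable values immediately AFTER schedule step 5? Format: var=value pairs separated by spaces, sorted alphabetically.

Step 1: thread B executes B1 (x = 8). Shared: x=8 y=0. PCs: A@0 B@1 C@0
Step 2: thread A executes A1 (x = x - 1). Shared: x=7 y=0. PCs: A@1 B@1 C@0
Step 3: thread B executes B2 (x = x + 2). Shared: x=9 y=0. PCs: A@1 B@2 C@0
Step 4: thread B executes B3 (y = 3). Shared: x=9 y=3. PCs: A@1 B@3 C@0
Step 5: thread B executes B4 (x = 4). Shared: x=4 y=3. PCs: A@1 B@4 C@0

Answer: x=4 y=3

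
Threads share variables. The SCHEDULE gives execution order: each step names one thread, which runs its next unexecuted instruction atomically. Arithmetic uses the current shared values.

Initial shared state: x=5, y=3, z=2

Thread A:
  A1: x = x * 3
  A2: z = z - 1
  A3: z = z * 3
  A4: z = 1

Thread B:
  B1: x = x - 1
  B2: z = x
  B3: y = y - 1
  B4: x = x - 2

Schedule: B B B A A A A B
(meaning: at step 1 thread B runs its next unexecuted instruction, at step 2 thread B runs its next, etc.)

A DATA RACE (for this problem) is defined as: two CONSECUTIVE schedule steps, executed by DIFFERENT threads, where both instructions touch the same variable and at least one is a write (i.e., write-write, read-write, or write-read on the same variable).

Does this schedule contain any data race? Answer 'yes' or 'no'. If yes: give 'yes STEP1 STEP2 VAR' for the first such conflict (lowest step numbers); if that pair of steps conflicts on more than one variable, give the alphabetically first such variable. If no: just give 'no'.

Answer: no

Derivation:
Steps 1,2: same thread (B). No race.
Steps 2,3: same thread (B). No race.
Steps 3,4: B(r=y,w=y) vs A(r=x,w=x). No conflict.
Steps 4,5: same thread (A). No race.
Steps 5,6: same thread (A). No race.
Steps 6,7: same thread (A). No race.
Steps 7,8: A(r=-,w=z) vs B(r=x,w=x). No conflict.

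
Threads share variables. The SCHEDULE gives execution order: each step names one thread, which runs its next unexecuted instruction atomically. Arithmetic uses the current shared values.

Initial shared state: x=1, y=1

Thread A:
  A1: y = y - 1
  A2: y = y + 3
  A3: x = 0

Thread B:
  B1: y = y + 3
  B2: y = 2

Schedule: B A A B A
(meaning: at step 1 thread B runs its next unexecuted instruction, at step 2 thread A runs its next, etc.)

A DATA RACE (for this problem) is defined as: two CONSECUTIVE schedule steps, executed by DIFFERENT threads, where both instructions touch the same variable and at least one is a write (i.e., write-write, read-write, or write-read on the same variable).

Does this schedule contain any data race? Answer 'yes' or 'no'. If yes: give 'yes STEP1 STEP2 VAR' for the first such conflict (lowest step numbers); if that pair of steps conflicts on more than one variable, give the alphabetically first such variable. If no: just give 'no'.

Answer: yes 1 2 y

Derivation:
Steps 1,2: B(y = y + 3) vs A(y = y - 1). RACE on y (W-W).
Steps 2,3: same thread (A). No race.
Steps 3,4: A(y = y + 3) vs B(y = 2). RACE on y (W-W).
Steps 4,5: B(r=-,w=y) vs A(r=-,w=x). No conflict.
First conflict at steps 1,2.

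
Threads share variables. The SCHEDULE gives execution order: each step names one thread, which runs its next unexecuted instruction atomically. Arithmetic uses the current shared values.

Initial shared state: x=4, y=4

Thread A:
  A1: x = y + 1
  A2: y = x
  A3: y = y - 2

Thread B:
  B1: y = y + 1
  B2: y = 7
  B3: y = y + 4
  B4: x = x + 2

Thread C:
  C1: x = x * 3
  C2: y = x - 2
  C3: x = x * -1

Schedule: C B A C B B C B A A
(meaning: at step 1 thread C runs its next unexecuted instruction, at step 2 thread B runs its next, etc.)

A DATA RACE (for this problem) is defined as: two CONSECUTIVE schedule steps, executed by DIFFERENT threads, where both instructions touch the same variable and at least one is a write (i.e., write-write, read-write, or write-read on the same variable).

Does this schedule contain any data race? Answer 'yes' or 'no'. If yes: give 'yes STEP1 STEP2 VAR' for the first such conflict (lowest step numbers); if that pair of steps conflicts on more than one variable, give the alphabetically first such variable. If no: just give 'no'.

Answer: yes 2 3 y

Derivation:
Steps 1,2: C(r=x,w=x) vs B(r=y,w=y). No conflict.
Steps 2,3: B(y = y + 1) vs A(x = y + 1). RACE on y (W-R).
Steps 3,4: A(x = y + 1) vs C(y = x - 2). RACE on x (W-R), y (R-W). Multiple vars; alphabetically first is x.
Steps 4,5: C(y = x - 2) vs B(y = 7). RACE on y (W-W).
Steps 5,6: same thread (B). No race.
Steps 6,7: B(r=y,w=y) vs C(r=x,w=x). No conflict.
Steps 7,8: C(x = x * -1) vs B(x = x + 2). RACE on x (W-W).
Steps 8,9: B(x = x + 2) vs A(y = x). RACE on x (W-R).
Steps 9,10: same thread (A). No race.
First conflict at steps 2,3.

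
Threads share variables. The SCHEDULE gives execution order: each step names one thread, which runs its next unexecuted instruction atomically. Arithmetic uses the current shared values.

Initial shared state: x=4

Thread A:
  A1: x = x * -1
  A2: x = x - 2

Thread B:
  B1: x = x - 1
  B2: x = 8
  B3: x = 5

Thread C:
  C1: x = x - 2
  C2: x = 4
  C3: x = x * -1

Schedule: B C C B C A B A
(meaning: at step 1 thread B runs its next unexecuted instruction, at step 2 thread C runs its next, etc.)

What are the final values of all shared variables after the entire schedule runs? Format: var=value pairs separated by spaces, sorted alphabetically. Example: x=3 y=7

Answer: x=3

Derivation:
Step 1: thread B executes B1 (x = x - 1). Shared: x=3. PCs: A@0 B@1 C@0
Step 2: thread C executes C1 (x = x - 2). Shared: x=1. PCs: A@0 B@1 C@1
Step 3: thread C executes C2 (x = 4). Shared: x=4. PCs: A@0 B@1 C@2
Step 4: thread B executes B2 (x = 8). Shared: x=8. PCs: A@0 B@2 C@2
Step 5: thread C executes C3 (x = x * -1). Shared: x=-8. PCs: A@0 B@2 C@3
Step 6: thread A executes A1 (x = x * -1). Shared: x=8. PCs: A@1 B@2 C@3
Step 7: thread B executes B3 (x = 5). Shared: x=5. PCs: A@1 B@3 C@3
Step 8: thread A executes A2 (x = x - 2). Shared: x=3. PCs: A@2 B@3 C@3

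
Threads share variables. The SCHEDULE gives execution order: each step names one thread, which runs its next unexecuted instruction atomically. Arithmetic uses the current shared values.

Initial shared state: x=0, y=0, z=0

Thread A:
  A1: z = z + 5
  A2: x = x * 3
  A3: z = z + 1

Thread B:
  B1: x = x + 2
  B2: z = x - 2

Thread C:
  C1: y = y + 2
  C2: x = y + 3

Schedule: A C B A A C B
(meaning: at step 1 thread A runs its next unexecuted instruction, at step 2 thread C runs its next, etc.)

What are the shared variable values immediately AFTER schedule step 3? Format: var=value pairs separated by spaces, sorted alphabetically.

Step 1: thread A executes A1 (z = z + 5). Shared: x=0 y=0 z=5. PCs: A@1 B@0 C@0
Step 2: thread C executes C1 (y = y + 2). Shared: x=0 y=2 z=5. PCs: A@1 B@0 C@1
Step 3: thread B executes B1 (x = x + 2). Shared: x=2 y=2 z=5. PCs: A@1 B@1 C@1

Answer: x=2 y=2 z=5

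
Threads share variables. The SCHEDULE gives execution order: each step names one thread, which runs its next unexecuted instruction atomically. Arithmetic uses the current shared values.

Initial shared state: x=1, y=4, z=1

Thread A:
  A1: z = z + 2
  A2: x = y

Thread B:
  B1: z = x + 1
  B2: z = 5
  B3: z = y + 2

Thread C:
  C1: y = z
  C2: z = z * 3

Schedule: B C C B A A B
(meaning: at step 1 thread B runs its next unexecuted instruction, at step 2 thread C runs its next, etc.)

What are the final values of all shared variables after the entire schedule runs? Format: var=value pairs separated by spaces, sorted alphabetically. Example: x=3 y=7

Step 1: thread B executes B1 (z = x + 1). Shared: x=1 y=4 z=2. PCs: A@0 B@1 C@0
Step 2: thread C executes C1 (y = z). Shared: x=1 y=2 z=2. PCs: A@0 B@1 C@1
Step 3: thread C executes C2 (z = z * 3). Shared: x=1 y=2 z=6. PCs: A@0 B@1 C@2
Step 4: thread B executes B2 (z = 5). Shared: x=1 y=2 z=5. PCs: A@0 B@2 C@2
Step 5: thread A executes A1 (z = z + 2). Shared: x=1 y=2 z=7. PCs: A@1 B@2 C@2
Step 6: thread A executes A2 (x = y). Shared: x=2 y=2 z=7. PCs: A@2 B@2 C@2
Step 7: thread B executes B3 (z = y + 2). Shared: x=2 y=2 z=4. PCs: A@2 B@3 C@2

Answer: x=2 y=2 z=4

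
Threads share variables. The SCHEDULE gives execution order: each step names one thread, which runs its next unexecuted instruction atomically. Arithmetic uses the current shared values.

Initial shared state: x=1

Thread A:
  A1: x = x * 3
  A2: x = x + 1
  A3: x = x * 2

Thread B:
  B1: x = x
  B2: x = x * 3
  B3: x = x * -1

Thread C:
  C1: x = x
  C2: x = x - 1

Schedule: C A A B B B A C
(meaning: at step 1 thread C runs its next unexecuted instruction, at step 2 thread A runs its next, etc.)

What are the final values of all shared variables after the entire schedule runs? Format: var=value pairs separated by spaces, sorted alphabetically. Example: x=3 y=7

Answer: x=-25

Derivation:
Step 1: thread C executes C1 (x = x). Shared: x=1. PCs: A@0 B@0 C@1
Step 2: thread A executes A1 (x = x * 3). Shared: x=3. PCs: A@1 B@0 C@1
Step 3: thread A executes A2 (x = x + 1). Shared: x=4. PCs: A@2 B@0 C@1
Step 4: thread B executes B1 (x = x). Shared: x=4. PCs: A@2 B@1 C@1
Step 5: thread B executes B2 (x = x * 3). Shared: x=12. PCs: A@2 B@2 C@1
Step 6: thread B executes B3 (x = x * -1). Shared: x=-12. PCs: A@2 B@3 C@1
Step 7: thread A executes A3 (x = x * 2). Shared: x=-24. PCs: A@3 B@3 C@1
Step 8: thread C executes C2 (x = x - 1). Shared: x=-25. PCs: A@3 B@3 C@2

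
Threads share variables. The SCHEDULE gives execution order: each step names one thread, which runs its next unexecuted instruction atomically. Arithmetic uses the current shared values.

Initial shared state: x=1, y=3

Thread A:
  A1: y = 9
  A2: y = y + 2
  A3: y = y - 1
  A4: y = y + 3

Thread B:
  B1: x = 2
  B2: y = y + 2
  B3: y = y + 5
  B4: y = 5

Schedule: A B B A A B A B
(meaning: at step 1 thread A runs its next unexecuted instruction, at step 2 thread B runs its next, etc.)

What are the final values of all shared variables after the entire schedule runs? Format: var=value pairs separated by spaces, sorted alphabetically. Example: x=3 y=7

Answer: x=2 y=5

Derivation:
Step 1: thread A executes A1 (y = 9). Shared: x=1 y=9. PCs: A@1 B@0
Step 2: thread B executes B1 (x = 2). Shared: x=2 y=9. PCs: A@1 B@1
Step 3: thread B executes B2 (y = y + 2). Shared: x=2 y=11. PCs: A@1 B@2
Step 4: thread A executes A2 (y = y + 2). Shared: x=2 y=13. PCs: A@2 B@2
Step 5: thread A executes A3 (y = y - 1). Shared: x=2 y=12. PCs: A@3 B@2
Step 6: thread B executes B3 (y = y + 5). Shared: x=2 y=17. PCs: A@3 B@3
Step 7: thread A executes A4 (y = y + 3). Shared: x=2 y=20. PCs: A@4 B@3
Step 8: thread B executes B4 (y = 5). Shared: x=2 y=5. PCs: A@4 B@4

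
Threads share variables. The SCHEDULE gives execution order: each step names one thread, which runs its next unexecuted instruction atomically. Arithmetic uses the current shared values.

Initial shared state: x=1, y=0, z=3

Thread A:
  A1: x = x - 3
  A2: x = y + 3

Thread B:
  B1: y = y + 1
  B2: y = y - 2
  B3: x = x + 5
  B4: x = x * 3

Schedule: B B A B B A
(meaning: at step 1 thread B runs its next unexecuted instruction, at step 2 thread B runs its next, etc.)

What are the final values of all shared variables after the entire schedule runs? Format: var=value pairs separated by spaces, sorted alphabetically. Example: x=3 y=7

Answer: x=2 y=-1 z=3

Derivation:
Step 1: thread B executes B1 (y = y + 1). Shared: x=1 y=1 z=3. PCs: A@0 B@1
Step 2: thread B executes B2 (y = y - 2). Shared: x=1 y=-1 z=3. PCs: A@0 B@2
Step 3: thread A executes A1 (x = x - 3). Shared: x=-2 y=-1 z=3. PCs: A@1 B@2
Step 4: thread B executes B3 (x = x + 5). Shared: x=3 y=-1 z=3. PCs: A@1 B@3
Step 5: thread B executes B4 (x = x * 3). Shared: x=9 y=-1 z=3. PCs: A@1 B@4
Step 6: thread A executes A2 (x = y + 3). Shared: x=2 y=-1 z=3. PCs: A@2 B@4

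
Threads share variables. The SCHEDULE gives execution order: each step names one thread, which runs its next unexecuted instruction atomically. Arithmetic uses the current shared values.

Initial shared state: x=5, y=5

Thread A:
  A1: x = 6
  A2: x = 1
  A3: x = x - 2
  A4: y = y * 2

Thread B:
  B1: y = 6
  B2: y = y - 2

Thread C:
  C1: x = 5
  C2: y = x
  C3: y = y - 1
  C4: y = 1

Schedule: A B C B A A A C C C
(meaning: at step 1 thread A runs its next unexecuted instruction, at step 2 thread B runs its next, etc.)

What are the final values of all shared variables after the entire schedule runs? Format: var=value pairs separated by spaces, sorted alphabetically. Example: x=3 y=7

Step 1: thread A executes A1 (x = 6). Shared: x=6 y=5. PCs: A@1 B@0 C@0
Step 2: thread B executes B1 (y = 6). Shared: x=6 y=6. PCs: A@1 B@1 C@0
Step 3: thread C executes C1 (x = 5). Shared: x=5 y=6. PCs: A@1 B@1 C@1
Step 4: thread B executes B2 (y = y - 2). Shared: x=5 y=4. PCs: A@1 B@2 C@1
Step 5: thread A executes A2 (x = 1). Shared: x=1 y=4. PCs: A@2 B@2 C@1
Step 6: thread A executes A3 (x = x - 2). Shared: x=-1 y=4. PCs: A@3 B@2 C@1
Step 7: thread A executes A4 (y = y * 2). Shared: x=-1 y=8. PCs: A@4 B@2 C@1
Step 8: thread C executes C2 (y = x). Shared: x=-1 y=-1. PCs: A@4 B@2 C@2
Step 9: thread C executes C3 (y = y - 1). Shared: x=-1 y=-2. PCs: A@4 B@2 C@3
Step 10: thread C executes C4 (y = 1). Shared: x=-1 y=1. PCs: A@4 B@2 C@4

Answer: x=-1 y=1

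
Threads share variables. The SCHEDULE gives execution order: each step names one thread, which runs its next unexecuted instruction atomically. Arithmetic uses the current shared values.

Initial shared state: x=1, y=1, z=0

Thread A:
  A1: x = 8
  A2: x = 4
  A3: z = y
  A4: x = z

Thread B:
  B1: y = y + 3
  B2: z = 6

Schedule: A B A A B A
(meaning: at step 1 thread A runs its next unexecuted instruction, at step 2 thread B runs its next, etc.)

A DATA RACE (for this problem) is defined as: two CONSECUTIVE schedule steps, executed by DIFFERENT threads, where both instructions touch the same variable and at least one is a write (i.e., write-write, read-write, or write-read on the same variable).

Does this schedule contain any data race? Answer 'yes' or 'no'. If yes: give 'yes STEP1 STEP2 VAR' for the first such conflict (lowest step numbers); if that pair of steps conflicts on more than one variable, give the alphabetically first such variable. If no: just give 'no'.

Answer: yes 4 5 z

Derivation:
Steps 1,2: A(r=-,w=x) vs B(r=y,w=y). No conflict.
Steps 2,3: B(r=y,w=y) vs A(r=-,w=x). No conflict.
Steps 3,4: same thread (A). No race.
Steps 4,5: A(z = y) vs B(z = 6). RACE on z (W-W).
Steps 5,6: B(z = 6) vs A(x = z). RACE on z (W-R).
First conflict at steps 4,5.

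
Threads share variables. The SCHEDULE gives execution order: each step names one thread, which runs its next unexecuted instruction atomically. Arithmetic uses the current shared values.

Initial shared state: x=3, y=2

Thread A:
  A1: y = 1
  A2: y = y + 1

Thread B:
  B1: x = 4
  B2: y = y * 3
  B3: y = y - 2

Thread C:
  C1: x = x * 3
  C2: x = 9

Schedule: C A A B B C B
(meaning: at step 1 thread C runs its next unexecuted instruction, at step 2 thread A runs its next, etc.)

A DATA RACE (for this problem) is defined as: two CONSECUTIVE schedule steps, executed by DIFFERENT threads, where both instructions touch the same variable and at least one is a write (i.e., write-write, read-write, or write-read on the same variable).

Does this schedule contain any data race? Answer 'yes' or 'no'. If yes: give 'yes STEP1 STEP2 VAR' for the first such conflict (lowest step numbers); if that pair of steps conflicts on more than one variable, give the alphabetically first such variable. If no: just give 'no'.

Answer: no

Derivation:
Steps 1,2: C(r=x,w=x) vs A(r=-,w=y). No conflict.
Steps 2,3: same thread (A). No race.
Steps 3,4: A(r=y,w=y) vs B(r=-,w=x). No conflict.
Steps 4,5: same thread (B). No race.
Steps 5,6: B(r=y,w=y) vs C(r=-,w=x). No conflict.
Steps 6,7: C(r=-,w=x) vs B(r=y,w=y). No conflict.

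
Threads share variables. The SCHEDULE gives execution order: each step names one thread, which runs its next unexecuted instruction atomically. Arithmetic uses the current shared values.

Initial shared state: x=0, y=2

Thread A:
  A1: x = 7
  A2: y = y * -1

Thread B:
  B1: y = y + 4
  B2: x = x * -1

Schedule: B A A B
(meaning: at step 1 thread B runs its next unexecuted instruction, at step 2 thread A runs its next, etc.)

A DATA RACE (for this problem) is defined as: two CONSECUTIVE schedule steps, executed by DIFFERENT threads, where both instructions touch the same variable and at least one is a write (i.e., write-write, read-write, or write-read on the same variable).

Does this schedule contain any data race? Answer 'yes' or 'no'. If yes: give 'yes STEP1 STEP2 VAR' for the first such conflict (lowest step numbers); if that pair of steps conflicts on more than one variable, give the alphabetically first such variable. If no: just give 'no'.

Steps 1,2: B(r=y,w=y) vs A(r=-,w=x). No conflict.
Steps 2,3: same thread (A). No race.
Steps 3,4: A(r=y,w=y) vs B(r=x,w=x). No conflict.

Answer: no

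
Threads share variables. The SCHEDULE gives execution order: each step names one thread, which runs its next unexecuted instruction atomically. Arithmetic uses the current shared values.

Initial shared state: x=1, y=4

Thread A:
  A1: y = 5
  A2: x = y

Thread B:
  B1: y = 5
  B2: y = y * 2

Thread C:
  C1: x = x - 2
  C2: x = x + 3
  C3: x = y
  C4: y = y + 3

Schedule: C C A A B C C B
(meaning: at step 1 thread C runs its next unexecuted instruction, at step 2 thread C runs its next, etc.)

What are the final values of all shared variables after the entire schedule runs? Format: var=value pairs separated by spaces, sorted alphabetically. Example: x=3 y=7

Step 1: thread C executes C1 (x = x - 2). Shared: x=-1 y=4. PCs: A@0 B@0 C@1
Step 2: thread C executes C2 (x = x + 3). Shared: x=2 y=4. PCs: A@0 B@0 C@2
Step 3: thread A executes A1 (y = 5). Shared: x=2 y=5. PCs: A@1 B@0 C@2
Step 4: thread A executes A2 (x = y). Shared: x=5 y=5. PCs: A@2 B@0 C@2
Step 5: thread B executes B1 (y = 5). Shared: x=5 y=5. PCs: A@2 B@1 C@2
Step 6: thread C executes C3 (x = y). Shared: x=5 y=5. PCs: A@2 B@1 C@3
Step 7: thread C executes C4 (y = y + 3). Shared: x=5 y=8. PCs: A@2 B@1 C@4
Step 8: thread B executes B2 (y = y * 2). Shared: x=5 y=16. PCs: A@2 B@2 C@4

Answer: x=5 y=16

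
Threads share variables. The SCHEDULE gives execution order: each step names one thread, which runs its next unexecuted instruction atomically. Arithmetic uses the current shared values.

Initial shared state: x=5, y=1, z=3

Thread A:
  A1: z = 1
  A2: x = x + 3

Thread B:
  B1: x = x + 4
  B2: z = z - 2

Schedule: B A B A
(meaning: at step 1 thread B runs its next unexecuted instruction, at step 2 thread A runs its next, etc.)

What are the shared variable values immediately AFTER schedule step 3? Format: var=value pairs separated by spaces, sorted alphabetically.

Answer: x=9 y=1 z=-1

Derivation:
Step 1: thread B executes B1 (x = x + 4). Shared: x=9 y=1 z=3. PCs: A@0 B@1
Step 2: thread A executes A1 (z = 1). Shared: x=9 y=1 z=1. PCs: A@1 B@1
Step 3: thread B executes B2 (z = z - 2). Shared: x=9 y=1 z=-1. PCs: A@1 B@2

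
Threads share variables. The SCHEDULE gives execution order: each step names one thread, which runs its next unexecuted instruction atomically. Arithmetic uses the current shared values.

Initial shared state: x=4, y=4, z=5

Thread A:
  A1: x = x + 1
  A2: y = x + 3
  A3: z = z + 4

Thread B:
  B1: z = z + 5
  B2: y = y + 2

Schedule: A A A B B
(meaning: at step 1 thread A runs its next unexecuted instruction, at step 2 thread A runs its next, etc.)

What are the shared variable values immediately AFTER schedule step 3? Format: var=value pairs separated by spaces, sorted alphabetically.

Step 1: thread A executes A1 (x = x + 1). Shared: x=5 y=4 z=5. PCs: A@1 B@0
Step 2: thread A executes A2 (y = x + 3). Shared: x=5 y=8 z=5. PCs: A@2 B@0
Step 3: thread A executes A3 (z = z + 4). Shared: x=5 y=8 z=9. PCs: A@3 B@0

Answer: x=5 y=8 z=9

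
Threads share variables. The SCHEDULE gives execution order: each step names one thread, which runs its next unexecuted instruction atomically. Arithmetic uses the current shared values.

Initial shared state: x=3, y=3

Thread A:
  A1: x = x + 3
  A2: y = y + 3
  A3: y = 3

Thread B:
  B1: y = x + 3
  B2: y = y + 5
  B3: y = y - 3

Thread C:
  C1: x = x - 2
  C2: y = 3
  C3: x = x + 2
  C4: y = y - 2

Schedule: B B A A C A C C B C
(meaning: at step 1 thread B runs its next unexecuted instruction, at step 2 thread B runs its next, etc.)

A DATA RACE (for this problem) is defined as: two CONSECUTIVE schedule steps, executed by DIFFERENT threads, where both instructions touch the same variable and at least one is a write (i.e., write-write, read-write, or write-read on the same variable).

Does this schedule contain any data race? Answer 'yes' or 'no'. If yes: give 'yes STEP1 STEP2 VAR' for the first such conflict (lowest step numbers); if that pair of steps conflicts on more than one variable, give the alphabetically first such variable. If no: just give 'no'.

Steps 1,2: same thread (B). No race.
Steps 2,3: B(r=y,w=y) vs A(r=x,w=x). No conflict.
Steps 3,4: same thread (A). No race.
Steps 4,5: A(r=y,w=y) vs C(r=x,w=x). No conflict.
Steps 5,6: C(r=x,w=x) vs A(r=-,w=y). No conflict.
Steps 6,7: A(y = 3) vs C(y = 3). RACE on y (W-W).
Steps 7,8: same thread (C). No race.
Steps 8,9: C(r=x,w=x) vs B(r=y,w=y). No conflict.
Steps 9,10: B(y = y - 3) vs C(y = y - 2). RACE on y (W-W).
First conflict at steps 6,7.

Answer: yes 6 7 y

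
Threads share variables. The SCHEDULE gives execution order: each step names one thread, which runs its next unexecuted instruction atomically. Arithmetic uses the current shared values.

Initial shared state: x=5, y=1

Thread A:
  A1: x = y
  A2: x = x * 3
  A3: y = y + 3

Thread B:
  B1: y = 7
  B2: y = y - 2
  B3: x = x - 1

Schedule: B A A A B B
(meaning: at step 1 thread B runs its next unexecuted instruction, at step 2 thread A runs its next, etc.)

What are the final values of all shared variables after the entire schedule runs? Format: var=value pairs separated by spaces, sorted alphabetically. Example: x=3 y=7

Step 1: thread B executes B1 (y = 7). Shared: x=5 y=7. PCs: A@0 B@1
Step 2: thread A executes A1 (x = y). Shared: x=7 y=7. PCs: A@1 B@1
Step 3: thread A executes A2 (x = x * 3). Shared: x=21 y=7. PCs: A@2 B@1
Step 4: thread A executes A3 (y = y + 3). Shared: x=21 y=10. PCs: A@3 B@1
Step 5: thread B executes B2 (y = y - 2). Shared: x=21 y=8. PCs: A@3 B@2
Step 6: thread B executes B3 (x = x - 1). Shared: x=20 y=8. PCs: A@3 B@3

Answer: x=20 y=8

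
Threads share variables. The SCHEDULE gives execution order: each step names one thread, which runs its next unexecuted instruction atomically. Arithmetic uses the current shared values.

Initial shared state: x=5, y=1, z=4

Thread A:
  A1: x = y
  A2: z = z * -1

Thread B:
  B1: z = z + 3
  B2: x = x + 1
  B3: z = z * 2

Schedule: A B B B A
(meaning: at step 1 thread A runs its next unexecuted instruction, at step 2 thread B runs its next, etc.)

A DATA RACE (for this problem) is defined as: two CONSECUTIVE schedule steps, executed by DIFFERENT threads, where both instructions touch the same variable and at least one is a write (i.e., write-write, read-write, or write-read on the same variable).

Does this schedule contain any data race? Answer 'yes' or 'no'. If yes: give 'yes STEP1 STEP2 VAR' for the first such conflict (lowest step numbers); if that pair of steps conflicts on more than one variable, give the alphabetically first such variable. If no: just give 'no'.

Steps 1,2: A(r=y,w=x) vs B(r=z,w=z). No conflict.
Steps 2,3: same thread (B). No race.
Steps 3,4: same thread (B). No race.
Steps 4,5: B(z = z * 2) vs A(z = z * -1). RACE on z (W-W).
First conflict at steps 4,5.

Answer: yes 4 5 z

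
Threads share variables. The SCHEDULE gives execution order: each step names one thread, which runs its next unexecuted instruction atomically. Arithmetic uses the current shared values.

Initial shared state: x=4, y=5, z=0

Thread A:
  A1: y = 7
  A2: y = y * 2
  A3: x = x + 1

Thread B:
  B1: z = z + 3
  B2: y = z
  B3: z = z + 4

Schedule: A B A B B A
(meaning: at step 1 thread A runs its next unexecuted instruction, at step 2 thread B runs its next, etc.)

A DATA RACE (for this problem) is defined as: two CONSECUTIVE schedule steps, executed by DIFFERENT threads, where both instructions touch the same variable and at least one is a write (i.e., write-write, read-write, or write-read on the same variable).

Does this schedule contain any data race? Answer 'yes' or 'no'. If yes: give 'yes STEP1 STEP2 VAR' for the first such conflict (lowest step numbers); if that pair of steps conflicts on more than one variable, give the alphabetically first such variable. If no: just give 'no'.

Answer: yes 3 4 y

Derivation:
Steps 1,2: A(r=-,w=y) vs B(r=z,w=z). No conflict.
Steps 2,3: B(r=z,w=z) vs A(r=y,w=y). No conflict.
Steps 3,4: A(y = y * 2) vs B(y = z). RACE on y (W-W).
Steps 4,5: same thread (B). No race.
Steps 5,6: B(r=z,w=z) vs A(r=x,w=x). No conflict.
First conflict at steps 3,4.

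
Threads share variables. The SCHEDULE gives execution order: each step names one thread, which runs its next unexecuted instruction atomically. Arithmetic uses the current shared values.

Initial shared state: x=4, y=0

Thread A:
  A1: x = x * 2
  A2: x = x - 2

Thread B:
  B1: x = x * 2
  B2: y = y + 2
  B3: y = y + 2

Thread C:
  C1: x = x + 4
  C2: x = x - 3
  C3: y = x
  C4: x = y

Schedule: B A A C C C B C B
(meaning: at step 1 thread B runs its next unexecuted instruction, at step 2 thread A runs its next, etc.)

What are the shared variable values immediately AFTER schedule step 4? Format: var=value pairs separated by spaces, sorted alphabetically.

Step 1: thread B executes B1 (x = x * 2). Shared: x=8 y=0. PCs: A@0 B@1 C@0
Step 2: thread A executes A1 (x = x * 2). Shared: x=16 y=0. PCs: A@1 B@1 C@0
Step 3: thread A executes A2 (x = x - 2). Shared: x=14 y=0. PCs: A@2 B@1 C@0
Step 4: thread C executes C1 (x = x + 4). Shared: x=18 y=0. PCs: A@2 B@1 C@1

Answer: x=18 y=0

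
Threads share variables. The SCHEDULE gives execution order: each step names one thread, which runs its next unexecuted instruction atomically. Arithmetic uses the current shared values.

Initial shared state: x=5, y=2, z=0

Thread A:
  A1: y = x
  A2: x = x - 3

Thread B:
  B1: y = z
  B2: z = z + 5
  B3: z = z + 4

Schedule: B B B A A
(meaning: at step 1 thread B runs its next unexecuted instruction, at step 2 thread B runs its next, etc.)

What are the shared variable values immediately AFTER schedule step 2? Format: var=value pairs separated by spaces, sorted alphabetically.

Answer: x=5 y=0 z=5

Derivation:
Step 1: thread B executes B1 (y = z). Shared: x=5 y=0 z=0. PCs: A@0 B@1
Step 2: thread B executes B2 (z = z + 5). Shared: x=5 y=0 z=5. PCs: A@0 B@2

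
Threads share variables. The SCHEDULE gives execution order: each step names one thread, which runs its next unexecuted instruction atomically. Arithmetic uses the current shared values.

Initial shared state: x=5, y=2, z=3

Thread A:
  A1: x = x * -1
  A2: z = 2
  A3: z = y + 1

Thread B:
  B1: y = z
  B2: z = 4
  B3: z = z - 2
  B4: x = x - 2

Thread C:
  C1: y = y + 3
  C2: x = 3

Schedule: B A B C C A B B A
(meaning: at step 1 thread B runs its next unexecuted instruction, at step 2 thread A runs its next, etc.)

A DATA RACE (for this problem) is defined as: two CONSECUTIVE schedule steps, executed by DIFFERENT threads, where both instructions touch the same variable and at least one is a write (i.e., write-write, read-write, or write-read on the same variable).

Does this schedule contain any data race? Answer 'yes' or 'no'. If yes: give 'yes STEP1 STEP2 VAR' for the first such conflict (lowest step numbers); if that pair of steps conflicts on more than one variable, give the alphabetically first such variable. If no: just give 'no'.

Answer: yes 6 7 z

Derivation:
Steps 1,2: B(r=z,w=y) vs A(r=x,w=x). No conflict.
Steps 2,3: A(r=x,w=x) vs B(r=-,w=z). No conflict.
Steps 3,4: B(r=-,w=z) vs C(r=y,w=y). No conflict.
Steps 4,5: same thread (C). No race.
Steps 5,6: C(r=-,w=x) vs A(r=-,w=z). No conflict.
Steps 6,7: A(z = 2) vs B(z = z - 2). RACE on z (W-W).
Steps 7,8: same thread (B). No race.
Steps 8,9: B(r=x,w=x) vs A(r=y,w=z). No conflict.
First conflict at steps 6,7.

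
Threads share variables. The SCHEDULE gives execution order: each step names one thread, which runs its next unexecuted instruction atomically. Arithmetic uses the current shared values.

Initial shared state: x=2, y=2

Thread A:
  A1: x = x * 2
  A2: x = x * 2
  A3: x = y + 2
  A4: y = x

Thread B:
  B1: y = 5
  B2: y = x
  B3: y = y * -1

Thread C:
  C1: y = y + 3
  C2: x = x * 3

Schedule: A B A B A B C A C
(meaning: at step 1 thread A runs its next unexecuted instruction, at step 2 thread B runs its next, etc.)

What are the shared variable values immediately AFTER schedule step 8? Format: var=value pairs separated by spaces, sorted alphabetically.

Step 1: thread A executes A1 (x = x * 2). Shared: x=4 y=2. PCs: A@1 B@0 C@0
Step 2: thread B executes B1 (y = 5). Shared: x=4 y=5. PCs: A@1 B@1 C@0
Step 3: thread A executes A2 (x = x * 2). Shared: x=8 y=5. PCs: A@2 B@1 C@0
Step 4: thread B executes B2 (y = x). Shared: x=8 y=8. PCs: A@2 B@2 C@0
Step 5: thread A executes A3 (x = y + 2). Shared: x=10 y=8. PCs: A@3 B@2 C@0
Step 6: thread B executes B3 (y = y * -1). Shared: x=10 y=-8. PCs: A@3 B@3 C@0
Step 7: thread C executes C1 (y = y + 3). Shared: x=10 y=-5. PCs: A@3 B@3 C@1
Step 8: thread A executes A4 (y = x). Shared: x=10 y=10. PCs: A@4 B@3 C@1

Answer: x=10 y=10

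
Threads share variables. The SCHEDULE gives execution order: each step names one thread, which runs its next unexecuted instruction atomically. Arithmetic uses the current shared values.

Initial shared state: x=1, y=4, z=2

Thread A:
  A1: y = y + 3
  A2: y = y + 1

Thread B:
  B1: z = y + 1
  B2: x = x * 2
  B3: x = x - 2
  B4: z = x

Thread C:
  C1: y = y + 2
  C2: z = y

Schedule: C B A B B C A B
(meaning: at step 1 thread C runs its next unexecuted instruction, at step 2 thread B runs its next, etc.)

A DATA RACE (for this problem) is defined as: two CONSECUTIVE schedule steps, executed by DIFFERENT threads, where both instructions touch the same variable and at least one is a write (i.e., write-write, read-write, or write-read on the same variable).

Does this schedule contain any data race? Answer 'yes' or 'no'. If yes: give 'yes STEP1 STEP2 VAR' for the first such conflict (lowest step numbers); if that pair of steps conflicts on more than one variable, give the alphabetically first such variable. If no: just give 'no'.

Steps 1,2: C(y = y + 2) vs B(z = y + 1). RACE on y (W-R).
Steps 2,3: B(z = y + 1) vs A(y = y + 3). RACE on y (R-W).
Steps 3,4: A(r=y,w=y) vs B(r=x,w=x). No conflict.
Steps 4,5: same thread (B). No race.
Steps 5,6: B(r=x,w=x) vs C(r=y,w=z). No conflict.
Steps 6,7: C(z = y) vs A(y = y + 1). RACE on y (R-W).
Steps 7,8: A(r=y,w=y) vs B(r=x,w=z). No conflict.
First conflict at steps 1,2.

Answer: yes 1 2 y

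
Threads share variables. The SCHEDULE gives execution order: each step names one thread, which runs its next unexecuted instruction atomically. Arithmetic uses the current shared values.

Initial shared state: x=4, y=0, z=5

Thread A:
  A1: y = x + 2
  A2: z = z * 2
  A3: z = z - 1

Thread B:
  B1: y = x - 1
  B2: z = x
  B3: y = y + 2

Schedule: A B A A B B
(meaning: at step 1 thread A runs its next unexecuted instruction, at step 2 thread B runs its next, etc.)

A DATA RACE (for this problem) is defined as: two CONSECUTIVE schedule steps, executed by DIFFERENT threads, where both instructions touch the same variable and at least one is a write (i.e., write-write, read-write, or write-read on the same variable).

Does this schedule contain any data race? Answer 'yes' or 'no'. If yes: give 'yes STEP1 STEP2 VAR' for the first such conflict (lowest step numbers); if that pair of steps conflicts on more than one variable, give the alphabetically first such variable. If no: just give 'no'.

Answer: yes 1 2 y

Derivation:
Steps 1,2: A(y = x + 2) vs B(y = x - 1). RACE on y (W-W).
Steps 2,3: B(r=x,w=y) vs A(r=z,w=z). No conflict.
Steps 3,4: same thread (A). No race.
Steps 4,5: A(z = z - 1) vs B(z = x). RACE on z (W-W).
Steps 5,6: same thread (B). No race.
First conflict at steps 1,2.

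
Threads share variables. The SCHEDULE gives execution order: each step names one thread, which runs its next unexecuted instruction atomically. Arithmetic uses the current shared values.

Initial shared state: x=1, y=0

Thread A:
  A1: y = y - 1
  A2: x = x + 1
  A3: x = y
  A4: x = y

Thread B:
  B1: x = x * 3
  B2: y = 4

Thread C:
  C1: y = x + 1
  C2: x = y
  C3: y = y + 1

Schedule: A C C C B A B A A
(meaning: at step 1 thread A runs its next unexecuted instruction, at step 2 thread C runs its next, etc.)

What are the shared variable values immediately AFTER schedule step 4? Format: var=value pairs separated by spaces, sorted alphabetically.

Answer: x=2 y=3

Derivation:
Step 1: thread A executes A1 (y = y - 1). Shared: x=1 y=-1. PCs: A@1 B@0 C@0
Step 2: thread C executes C1 (y = x + 1). Shared: x=1 y=2. PCs: A@1 B@0 C@1
Step 3: thread C executes C2 (x = y). Shared: x=2 y=2. PCs: A@1 B@0 C@2
Step 4: thread C executes C3 (y = y + 1). Shared: x=2 y=3. PCs: A@1 B@0 C@3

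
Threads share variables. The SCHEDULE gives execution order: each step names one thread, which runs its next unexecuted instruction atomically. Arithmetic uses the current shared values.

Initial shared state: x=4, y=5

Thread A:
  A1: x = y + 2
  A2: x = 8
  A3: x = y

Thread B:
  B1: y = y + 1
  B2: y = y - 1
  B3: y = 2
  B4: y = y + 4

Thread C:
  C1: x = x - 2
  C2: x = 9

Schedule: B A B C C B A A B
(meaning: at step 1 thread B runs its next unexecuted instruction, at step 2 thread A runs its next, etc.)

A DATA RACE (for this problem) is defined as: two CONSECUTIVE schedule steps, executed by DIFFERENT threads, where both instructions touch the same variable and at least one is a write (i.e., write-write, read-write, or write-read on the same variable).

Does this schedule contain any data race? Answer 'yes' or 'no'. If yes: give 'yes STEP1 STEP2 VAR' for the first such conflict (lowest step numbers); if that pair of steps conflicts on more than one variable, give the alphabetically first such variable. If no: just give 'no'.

Answer: yes 1 2 y

Derivation:
Steps 1,2: B(y = y + 1) vs A(x = y + 2). RACE on y (W-R).
Steps 2,3: A(x = y + 2) vs B(y = y - 1). RACE on y (R-W).
Steps 3,4: B(r=y,w=y) vs C(r=x,w=x). No conflict.
Steps 4,5: same thread (C). No race.
Steps 5,6: C(r=-,w=x) vs B(r=-,w=y). No conflict.
Steps 6,7: B(r=-,w=y) vs A(r=-,w=x). No conflict.
Steps 7,8: same thread (A). No race.
Steps 8,9: A(x = y) vs B(y = y + 4). RACE on y (R-W).
First conflict at steps 1,2.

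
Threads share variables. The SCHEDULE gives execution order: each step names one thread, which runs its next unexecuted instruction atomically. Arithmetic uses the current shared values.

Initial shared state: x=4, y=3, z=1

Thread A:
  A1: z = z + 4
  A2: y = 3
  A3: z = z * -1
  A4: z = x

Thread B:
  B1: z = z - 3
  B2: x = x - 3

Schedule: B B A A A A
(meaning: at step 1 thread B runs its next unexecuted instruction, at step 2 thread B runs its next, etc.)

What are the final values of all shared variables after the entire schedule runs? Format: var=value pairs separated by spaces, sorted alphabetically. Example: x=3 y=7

Step 1: thread B executes B1 (z = z - 3). Shared: x=4 y=3 z=-2. PCs: A@0 B@1
Step 2: thread B executes B2 (x = x - 3). Shared: x=1 y=3 z=-2. PCs: A@0 B@2
Step 3: thread A executes A1 (z = z + 4). Shared: x=1 y=3 z=2. PCs: A@1 B@2
Step 4: thread A executes A2 (y = 3). Shared: x=1 y=3 z=2. PCs: A@2 B@2
Step 5: thread A executes A3 (z = z * -1). Shared: x=1 y=3 z=-2. PCs: A@3 B@2
Step 6: thread A executes A4 (z = x). Shared: x=1 y=3 z=1. PCs: A@4 B@2

Answer: x=1 y=3 z=1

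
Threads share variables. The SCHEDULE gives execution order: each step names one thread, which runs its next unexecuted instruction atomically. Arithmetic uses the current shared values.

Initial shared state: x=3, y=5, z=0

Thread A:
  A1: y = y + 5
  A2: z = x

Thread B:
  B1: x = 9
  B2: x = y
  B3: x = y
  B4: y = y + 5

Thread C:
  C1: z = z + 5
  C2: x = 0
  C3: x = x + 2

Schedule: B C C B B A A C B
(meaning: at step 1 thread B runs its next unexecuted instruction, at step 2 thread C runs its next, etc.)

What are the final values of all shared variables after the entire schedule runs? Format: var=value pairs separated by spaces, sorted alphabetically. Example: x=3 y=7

Step 1: thread B executes B1 (x = 9). Shared: x=9 y=5 z=0. PCs: A@0 B@1 C@0
Step 2: thread C executes C1 (z = z + 5). Shared: x=9 y=5 z=5. PCs: A@0 B@1 C@1
Step 3: thread C executes C2 (x = 0). Shared: x=0 y=5 z=5. PCs: A@0 B@1 C@2
Step 4: thread B executes B2 (x = y). Shared: x=5 y=5 z=5. PCs: A@0 B@2 C@2
Step 5: thread B executes B3 (x = y). Shared: x=5 y=5 z=5. PCs: A@0 B@3 C@2
Step 6: thread A executes A1 (y = y + 5). Shared: x=5 y=10 z=5. PCs: A@1 B@3 C@2
Step 7: thread A executes A2 (z = x). Shared: x=5 y=10 z=5. PCs: A@2 B@3 C@2
Step 8: thread C executes C3 (x = x + 2). Shared: x=7 y=10 z=5. PCs: A@2 B@3 C@3
Step 9: thread B executes B4 (y = y + 5). Shared: x=7 y=15 z=5. PCs: A@2 B@4 C@3

Answer: x=7 y=15 z=5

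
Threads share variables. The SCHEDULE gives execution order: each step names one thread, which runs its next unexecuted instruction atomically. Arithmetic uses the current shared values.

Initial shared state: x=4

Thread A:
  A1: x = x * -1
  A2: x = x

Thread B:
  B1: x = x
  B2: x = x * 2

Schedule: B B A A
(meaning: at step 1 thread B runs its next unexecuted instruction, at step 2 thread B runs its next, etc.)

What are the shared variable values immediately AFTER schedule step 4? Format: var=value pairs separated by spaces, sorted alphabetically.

Answer: x=-8

Derivation:
Step 1: thread B executes B1 (x = x). Shared: x=4. PCs: A@0 B@1
Step 2: thread B executes B2 (x = x * 2). Shared: x=8. PCs: A@0 B@2
Step 3: thread A executes A1 (x = x * -1). Shared: x=-8. PCs: A@1 B@2
Step 4: thread A executes A2 (x = x). Shared: x=-8. PCs: A@2 B@2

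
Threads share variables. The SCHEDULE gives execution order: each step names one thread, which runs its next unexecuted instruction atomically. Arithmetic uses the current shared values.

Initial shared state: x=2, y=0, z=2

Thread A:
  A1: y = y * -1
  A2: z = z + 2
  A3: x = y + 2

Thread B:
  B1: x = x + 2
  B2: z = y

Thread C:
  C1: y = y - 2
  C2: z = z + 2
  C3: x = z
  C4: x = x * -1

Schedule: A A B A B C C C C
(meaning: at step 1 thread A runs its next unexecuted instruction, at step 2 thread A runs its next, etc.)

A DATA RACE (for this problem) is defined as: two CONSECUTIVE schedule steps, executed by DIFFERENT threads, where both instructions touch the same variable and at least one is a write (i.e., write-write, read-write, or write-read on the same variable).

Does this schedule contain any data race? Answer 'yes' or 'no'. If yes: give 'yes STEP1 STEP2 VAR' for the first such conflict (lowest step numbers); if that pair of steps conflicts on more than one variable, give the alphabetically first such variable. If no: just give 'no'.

Answer: yes 3 4 x

Derivation:
Steps 1,2: same thread (A). No race.
Steps 2,3: A(r=z,w=z) vs B(r=x,w=x). No conflict.
Steps 3,4: B(x = x + 2) vs A(x = y + 2). RACE on x (W-W).
Steps 4,5: A(r=y,w=x) vs B(r=y,w=z). No conflict.
Steps 5,6: B(z = y) vs C(y = y - 2). RACE on y (R-W).
Steps 6,7: same thread (C). No race.
Steps 7,8: same thread (C). No race.
Steps 8,9: same thread (C). No race.
First conflict at steps 3,4.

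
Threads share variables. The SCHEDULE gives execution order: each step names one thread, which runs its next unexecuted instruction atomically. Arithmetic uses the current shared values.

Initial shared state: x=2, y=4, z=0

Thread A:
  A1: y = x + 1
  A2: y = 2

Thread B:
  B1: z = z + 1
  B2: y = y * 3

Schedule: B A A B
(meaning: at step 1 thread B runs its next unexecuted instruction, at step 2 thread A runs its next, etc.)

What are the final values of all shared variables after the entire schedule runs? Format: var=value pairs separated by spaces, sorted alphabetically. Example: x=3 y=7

Step 1: thread B executes B1 (z = z + 1). Shared: x=2 y=4 z=1. PCs: A@0 B@1
Step 2: thread A executes A1 (y = x + 1). Shared: x=2 y=3 z=1. PCs: A@1 B@1
Step 3: thread A executes A2 (y = 2). Shared: x=2 y=2 z=1. PCs: A@2 B@1
Step 4: thread B executes B2 (y = y * 3). Shared: x=2 y=6 z=1. PCs: A@2 B@2

Answer: x=2 y=6 z=1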